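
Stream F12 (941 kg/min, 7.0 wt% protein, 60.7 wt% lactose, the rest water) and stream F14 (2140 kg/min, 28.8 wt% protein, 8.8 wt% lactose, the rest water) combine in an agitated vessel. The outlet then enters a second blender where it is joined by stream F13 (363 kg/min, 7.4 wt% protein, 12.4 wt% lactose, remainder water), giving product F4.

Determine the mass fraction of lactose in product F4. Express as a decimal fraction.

0.234

Overall, product flow = 3444 kg/min.
lactose in = 941×0.607 + 2140×0.088 + 363×0.124 = 804.52 kg/min.
lactose fraction in F4 = 0.234.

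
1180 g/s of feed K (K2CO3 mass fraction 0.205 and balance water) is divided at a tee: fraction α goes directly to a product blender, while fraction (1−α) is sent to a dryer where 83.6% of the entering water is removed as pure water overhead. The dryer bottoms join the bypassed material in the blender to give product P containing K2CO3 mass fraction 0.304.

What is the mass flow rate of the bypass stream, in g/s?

All 1180×0.205 = 241.9 g/s of K2CO3 reaches P, so P = 241.9/0.304 = 795.72 g/s and vapour = 384.28 g/s.
The evaporator receives (1−α)·1180 of feed at 0.795 water and removes 0.836 of that water:
0.836×0.795×(1−α)×1180 = 384.28
(1−α) = 384.28/784.25 = 0.4900;  α = 0.5100.
Bypass flow = 0.5100×1180 = 601.81 g/s.

601.8 g/s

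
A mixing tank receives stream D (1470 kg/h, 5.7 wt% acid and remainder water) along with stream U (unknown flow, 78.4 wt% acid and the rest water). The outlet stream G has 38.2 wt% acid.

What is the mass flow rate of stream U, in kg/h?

Let U be the unknown flow. Total out = 1470 + U.
acid balance: 83.79 + 0.784·U = 0.382·(1470 + U)
(0.784 − 0.382)·U = 0.382×1470 − 83.79 = 477.75
U = 477.75 / 0.402 = 1188.4 kg/h

1188 kg/h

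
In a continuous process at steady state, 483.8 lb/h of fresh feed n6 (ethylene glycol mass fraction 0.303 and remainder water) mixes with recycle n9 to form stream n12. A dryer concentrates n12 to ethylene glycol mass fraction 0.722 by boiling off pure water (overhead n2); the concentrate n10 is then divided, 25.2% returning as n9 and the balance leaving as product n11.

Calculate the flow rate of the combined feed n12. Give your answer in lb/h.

552.2 lb/h

Overall ethylene glycol balance (none leaves overhead): ethylene glycol in fresh feed = ethylene glycol in product, i.e. 483.8×0.303 = (1−0.252)·n10·0.722.
n10 = 146.59/(0.722×0.748) = 271.44 lb/h.
Recycle n9 = 0.252×271.44 = 68.402 lb/h.
Combined feed n12 = 483.8 + 68.402 = 552.2 lb/h.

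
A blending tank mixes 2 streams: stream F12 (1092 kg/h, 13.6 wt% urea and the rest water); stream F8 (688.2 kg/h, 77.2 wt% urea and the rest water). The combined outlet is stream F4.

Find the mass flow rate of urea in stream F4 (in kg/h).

urea out = urea in = 1092×0.136 + 688.2×0.772 = 679.8 kg/h.

679.8 kg/h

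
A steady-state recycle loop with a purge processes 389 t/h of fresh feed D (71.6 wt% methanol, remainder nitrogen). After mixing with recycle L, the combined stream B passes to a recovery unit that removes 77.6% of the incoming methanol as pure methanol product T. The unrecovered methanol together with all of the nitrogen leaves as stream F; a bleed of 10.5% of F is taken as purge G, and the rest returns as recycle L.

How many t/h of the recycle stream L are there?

nitrogen enters only via D and leaves only via the purge: 389×0.284 = 0.105×(nitrogen in F), and the recovery unit passes all nitrogen, so nitrogen in B = nitrogen in F = 1052.2 t/h.
methanol in B: m_A = 389×0.716 + (1−0.105)·(1−0.776)·m_A, so m_A = 278.52/0.7995 = 348.36 t/h.
F = (1−0.776)×348.36 + 1052.2 = 1130.2 t/h.
Recycle L = (1−0.105)×1130.2 = 1011.5 t/h.

1012 t/h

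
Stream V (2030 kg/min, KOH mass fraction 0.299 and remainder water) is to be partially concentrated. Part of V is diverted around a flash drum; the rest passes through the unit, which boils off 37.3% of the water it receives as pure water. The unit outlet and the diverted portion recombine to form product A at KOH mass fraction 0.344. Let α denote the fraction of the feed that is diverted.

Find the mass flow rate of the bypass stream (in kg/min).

All 2030×0.299 = 606.97 kg/min of KOH reaches A, so A = 606.97/0.344 = 1764.4 kg/min and vapour = 265.55 kg/min.
The evaporator receives (1−α)·2030 of feed at 0.701 water and removes 0.373 of that water:
0.373×0.701×(1−α)×2030 = 265.55
(1−α) = 265.55/530.79 = 0.5003;  α = 0.4997.
Bypass flow = 0.4997×2030 = 1014.4 kg/min.

1014 kg/min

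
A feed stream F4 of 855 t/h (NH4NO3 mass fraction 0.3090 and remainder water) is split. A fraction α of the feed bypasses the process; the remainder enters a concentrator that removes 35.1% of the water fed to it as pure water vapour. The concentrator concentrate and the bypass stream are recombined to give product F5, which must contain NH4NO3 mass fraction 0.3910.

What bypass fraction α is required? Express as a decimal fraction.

All 855×0.309 = 264.19 t/h of NH4NO3 reaches F5, so F5 = 264.19/0.391 = 675.69 t/h and vapour = 179.31 t/h.
The evaporator receives (1−α)·855 of feed at 0.691 water and removes 0.351 of that water:
0.351×0.691×(1−α)×855 = 179.31
(1−α) = 179.31/207.37 = 0.8647;  α = 0.1353.

0.135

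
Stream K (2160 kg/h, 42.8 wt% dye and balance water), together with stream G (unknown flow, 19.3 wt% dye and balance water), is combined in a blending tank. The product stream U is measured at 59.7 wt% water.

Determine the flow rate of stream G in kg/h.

257.1 kg/h

Let G be the unknown flow. Total out = 2160 + G.
water balance: 1235.5 + 0.807·G = 0.597·(2160 + G)
(0.807 − 0.597)·G = 0.597×2160 − 1235.5 = 54
G = 54 / 0.210 = 257.14 kg/h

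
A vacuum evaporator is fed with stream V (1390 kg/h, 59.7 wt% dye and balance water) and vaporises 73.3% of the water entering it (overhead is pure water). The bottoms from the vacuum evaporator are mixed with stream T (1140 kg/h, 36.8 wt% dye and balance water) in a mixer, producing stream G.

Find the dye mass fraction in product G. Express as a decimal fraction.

0.589

Vapour removed = 0.733×0.403×1390 = 410.6 kg/h; concentrate = 979.4 kg/h.
dye reaching the mixer = 829.83 (from concentrate) + 1140×0.368 = 1249.3 kg/h.
Product flow = 979.4 + 1140 = 2119.4 kg/h; dye fraction = 0.589.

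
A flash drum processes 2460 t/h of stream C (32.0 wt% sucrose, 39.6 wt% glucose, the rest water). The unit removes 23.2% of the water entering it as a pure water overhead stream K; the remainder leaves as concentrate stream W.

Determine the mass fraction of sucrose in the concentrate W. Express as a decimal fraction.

sucrose is not removed: 2460×0.320 = 787.2 t/h of sucrose enters W.
water entering = 2460×0.284 = 698.64 t/h; overhead removed = 0.232×698.64 = 162.08 t/h.
Concentrate = 2460 − 162.08 = 2297.9 t/h.
Mass fraction = 787.2/2297.9 = 0.343.

0.343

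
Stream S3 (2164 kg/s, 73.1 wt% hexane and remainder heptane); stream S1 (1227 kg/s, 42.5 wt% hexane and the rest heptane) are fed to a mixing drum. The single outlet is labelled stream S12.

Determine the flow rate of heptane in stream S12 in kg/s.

1288 kg/s

heptane out = heptane in = 2164×0.269 + 1227×0.575 = 1287.6 kg/s.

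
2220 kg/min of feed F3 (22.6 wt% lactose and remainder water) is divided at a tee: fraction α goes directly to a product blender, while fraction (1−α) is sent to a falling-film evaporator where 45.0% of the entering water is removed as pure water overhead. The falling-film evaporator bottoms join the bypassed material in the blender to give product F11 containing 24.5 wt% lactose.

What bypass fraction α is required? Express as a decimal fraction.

0.777

All 2220×0.226 = 501.72 kg/min of lactose reaches F11, so F11 = 501.72/0.245 = 2047.8 kg/min and vapour = 172.16 kg/min.
The evaporator receives (1−α)·2220 of feed at 0.774 water and removes 0.450 of that water:
0.450×0.774×(1−α)×2220 = 172.16
(1−α) = 172.16/773.23 = 0.2227;  α = 0.7773.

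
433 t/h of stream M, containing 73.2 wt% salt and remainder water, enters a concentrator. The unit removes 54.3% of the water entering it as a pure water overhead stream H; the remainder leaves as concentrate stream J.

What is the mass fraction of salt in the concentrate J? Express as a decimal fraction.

salt is not removed: 433×0.732 = 316.96 t/h of salt enters J.
water entering = 433×0.268 = 116.04 t/h; overhead removed = 0.543×116.04 = 63.012 t/h.
Concentrate = 433 − 63.012 = 369.99 t/h.
Mass fraction = 316.96/369.99 = 0.857.

0.857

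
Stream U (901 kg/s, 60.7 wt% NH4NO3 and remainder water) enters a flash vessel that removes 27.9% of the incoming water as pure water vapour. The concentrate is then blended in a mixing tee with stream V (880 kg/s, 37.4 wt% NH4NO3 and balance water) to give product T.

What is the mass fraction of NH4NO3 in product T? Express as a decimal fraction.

0.521

Vapour removed = 0.279×0.393×901 = 98.792 kg/s; concentrate = 802.21 kg/s.
NH4NO3 reaching the mixer = 546.91 (from concentrate) + 880×0.374 = 876.03 kg/s.
Product flow = 802.21 + 880 = 1682.2 kg/s; NH4NO3 fraction = 0.521.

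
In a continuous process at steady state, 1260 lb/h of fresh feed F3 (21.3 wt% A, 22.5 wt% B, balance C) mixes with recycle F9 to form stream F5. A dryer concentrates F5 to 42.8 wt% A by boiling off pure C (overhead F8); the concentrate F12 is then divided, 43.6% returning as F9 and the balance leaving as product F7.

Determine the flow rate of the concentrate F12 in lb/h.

Overall A balance (none leaves overhead): A in fresh feed = A in product, i.e. 1260×0.213 = (1−0.436)·F12·0.428.
F12 = 268.38/(0.428×0.564) = 1111.8 lb/h.

1112 lb/h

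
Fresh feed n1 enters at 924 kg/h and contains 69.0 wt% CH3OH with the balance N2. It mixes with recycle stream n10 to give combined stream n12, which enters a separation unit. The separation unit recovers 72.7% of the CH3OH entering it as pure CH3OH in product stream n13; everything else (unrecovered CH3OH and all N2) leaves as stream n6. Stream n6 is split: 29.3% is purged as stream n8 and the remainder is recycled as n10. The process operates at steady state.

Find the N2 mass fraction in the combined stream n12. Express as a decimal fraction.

0.553

N2 enters only via n1 and leaves only via the purge: 924×0.310 = 0.293×(N2 in n6), and the separation unit passes all N2, so N2 in n12 = N2 in n6 = 977.61 kg/h.
CH3OH in n12: m_A = 924×0.690 + (1−0.293)·(1−0.727)·m_A, so m_A = 637.56/0.8070 = 790.05 kg/h.
n12 = 790.05 + 977.61 = 1767.7 kg/h.
N2 fraction in n12 = 977.61/1767.7 = 0.553.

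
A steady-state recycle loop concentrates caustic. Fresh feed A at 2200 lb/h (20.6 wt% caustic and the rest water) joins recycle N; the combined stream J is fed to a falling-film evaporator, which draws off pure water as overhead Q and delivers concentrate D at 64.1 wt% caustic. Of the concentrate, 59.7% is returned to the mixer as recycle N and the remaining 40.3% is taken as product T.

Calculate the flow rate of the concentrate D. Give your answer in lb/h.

Overall caustic balance (none leaves overhead): caustic in fresh feed = caustic in product, i.e. 2200×0.206 = (1−0.597)·D·0.641.
D = 453.2/(0.641×0.403) = 1754.4 lb/h.

1754 lb/h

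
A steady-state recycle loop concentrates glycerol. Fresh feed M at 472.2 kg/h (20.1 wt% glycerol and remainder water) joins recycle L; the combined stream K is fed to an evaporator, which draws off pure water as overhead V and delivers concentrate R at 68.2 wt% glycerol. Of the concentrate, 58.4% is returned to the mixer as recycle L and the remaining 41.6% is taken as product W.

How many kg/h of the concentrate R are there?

334.5 kg/h

Overall glycerol balance (none leaves overhead): glycerol in fresh feed = glycerol in product, i.e. 472.2×0.201 = (1−0.584)·R·0.682.
R = 94.912/(0.682×0.416) = 334.54 kg/h.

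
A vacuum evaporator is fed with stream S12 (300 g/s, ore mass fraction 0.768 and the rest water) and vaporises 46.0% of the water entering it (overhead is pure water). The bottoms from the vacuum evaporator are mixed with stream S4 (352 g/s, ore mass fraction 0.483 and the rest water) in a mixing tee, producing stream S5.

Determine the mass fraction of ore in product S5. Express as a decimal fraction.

Vapour removed = 0.460×0.232×300 = 32.016 g/s; concentrate = 267.98 g/s.
ore reaching the mixer = 230.4 (from concentrate) + 352×0.483 = 400.42 g/s.
Product flow = 267.98 + 352 = 619.98 g/s; ore fraction = 0.646.

0.646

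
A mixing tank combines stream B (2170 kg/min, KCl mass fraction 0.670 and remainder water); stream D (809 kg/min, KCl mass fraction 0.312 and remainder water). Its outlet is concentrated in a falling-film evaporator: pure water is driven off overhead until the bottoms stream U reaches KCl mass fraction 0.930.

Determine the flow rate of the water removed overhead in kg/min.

KCl entering = 2170×0.670 + 809×0.312 = 1706.3 kg/min.
All KCl reports to U, so U = 1706.3/0.930 = 1834.7 kg/min.
Total feed = 2979 kg/min; overhead = 2979 − 1834.7 = 1144.3 kg/min.

1144 kg/min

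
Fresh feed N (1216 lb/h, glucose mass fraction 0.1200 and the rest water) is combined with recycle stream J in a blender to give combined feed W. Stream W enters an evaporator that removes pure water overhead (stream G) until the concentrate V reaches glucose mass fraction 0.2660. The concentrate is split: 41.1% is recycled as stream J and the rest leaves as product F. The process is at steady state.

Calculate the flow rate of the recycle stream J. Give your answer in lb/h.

382.8 lb/h

Overall glucose balance (none leaves overhead): glucose in fresh feed = glucose in product, i.e. 1216×0.120 = (1−0.411)·V·0.266.
V = 145.92/(0.266×0.589) = 931.36 lb/h.
Recycle J = 0.411×931.36 = 382.79 lb/h.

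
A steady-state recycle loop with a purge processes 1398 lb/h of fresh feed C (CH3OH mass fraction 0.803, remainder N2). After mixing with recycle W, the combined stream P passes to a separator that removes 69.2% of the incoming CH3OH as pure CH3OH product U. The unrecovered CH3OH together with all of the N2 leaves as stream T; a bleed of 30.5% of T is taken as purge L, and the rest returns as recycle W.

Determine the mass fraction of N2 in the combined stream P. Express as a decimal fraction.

N2 enters only via C and leaves only via the purge: 1398×0.197 = 0.305×(N2 in T), and the separator passes all N2, so N2 in P = N2 in T = 902.97 lb/h.
CH3OH in P: m_A = 1398×0.803 + (1−0.305)·(1−0.692)·m_A, so m_A = 1122.6/0.7859 = 1428.3 lb/h.
P = 1428.3 + 902.97 = 2331.3 lb/h.
N2 fraction in P = 902.97/2331.3 = 0.387.

0.387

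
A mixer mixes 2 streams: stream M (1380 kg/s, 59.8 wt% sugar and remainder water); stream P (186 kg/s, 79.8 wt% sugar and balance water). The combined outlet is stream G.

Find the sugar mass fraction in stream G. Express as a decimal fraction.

0.6218

Total flow out = 1380 + 186 = 1566 kg/s.
sugar in = 1380×0.598 + 186×0.798 = 973.67 kg/s.
sugar mass fraction in G = 973.67/1566 = 0.6218.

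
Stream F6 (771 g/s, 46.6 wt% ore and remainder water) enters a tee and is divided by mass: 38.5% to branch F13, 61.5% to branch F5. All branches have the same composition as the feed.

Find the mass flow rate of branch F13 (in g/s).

Branch F13 flow = 0.385×771 = 296.83 g/s.

296.8 g/s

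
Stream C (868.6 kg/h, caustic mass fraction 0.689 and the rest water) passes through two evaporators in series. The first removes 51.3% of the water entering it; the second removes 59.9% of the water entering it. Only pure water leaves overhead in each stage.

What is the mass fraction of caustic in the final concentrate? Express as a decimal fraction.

0.919

water in feed = 868.6×0.311 = 270.13 kg/h.
After stage 1: water left = (1−0.513)×270.13 = 131.56; stream total = 730.02 kg/h.
After stage 2: water left = (1−0.599)×131.56 = 52.754; final concentrate = 651.22 kg/h.
caustic fraction = 598.47/651.22 = 0.919.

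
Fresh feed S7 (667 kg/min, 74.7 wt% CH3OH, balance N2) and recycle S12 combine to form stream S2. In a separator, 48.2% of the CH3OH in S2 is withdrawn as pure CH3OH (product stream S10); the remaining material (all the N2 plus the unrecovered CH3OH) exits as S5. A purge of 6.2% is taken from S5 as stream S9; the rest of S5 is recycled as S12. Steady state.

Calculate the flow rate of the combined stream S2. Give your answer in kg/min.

N2 enters only via S7 and leaves only via the purge: 667×0.253 = 0.062×(N2 in S5), and the separator passes all N2, so N2 in S2 = N2 in S5 = 2721.8 kg/min.
CH3OH in S2: m_A = 667×0.747 + (1−0.062)·(1−0.482)·m_A, so m_A = 498.25/0.5141 = 969.14 kg/min.
S2 = 969.14 + 2721.8 = 3690.9 kg/min.

3691 kg/min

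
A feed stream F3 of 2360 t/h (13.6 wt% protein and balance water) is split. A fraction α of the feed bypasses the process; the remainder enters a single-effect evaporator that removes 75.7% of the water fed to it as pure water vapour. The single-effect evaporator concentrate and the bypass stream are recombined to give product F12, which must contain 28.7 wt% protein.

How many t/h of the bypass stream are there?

All 2360×0.136 = 320.96 t/h of protein reaches F12, so F12 = 320.96/0.287 = 1118.3 t/h and vapour = 1241.7 t/h.
The evaporator receives (1−α)·2360 of feed at 0.864 water and removes 0.757 of that water:
0.757×0.864×(1−α)×2360 = 1241.7
(1−α) = 1241.7/1543.6 = 0.8044;  α = 0.1956.
Bypass flow = 0.1956×2360 = 461.56 t/h.

461.6 t/h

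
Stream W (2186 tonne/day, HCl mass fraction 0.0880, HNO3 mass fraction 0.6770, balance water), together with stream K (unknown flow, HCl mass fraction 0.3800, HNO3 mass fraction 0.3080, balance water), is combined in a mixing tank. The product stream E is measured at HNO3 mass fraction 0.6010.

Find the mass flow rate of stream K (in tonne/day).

567 tonne/day

Let K be the unknown flow. Total out = 2186 + K.
HNO3 balance: 1479.9 + 0.308·K = 0.601·(2186 + K)
(0.308 − 0.601)·K = 0.601×2186 − 1479.9 = -166.14
K = -166.14 / -0.293 = 567.02 tonne/day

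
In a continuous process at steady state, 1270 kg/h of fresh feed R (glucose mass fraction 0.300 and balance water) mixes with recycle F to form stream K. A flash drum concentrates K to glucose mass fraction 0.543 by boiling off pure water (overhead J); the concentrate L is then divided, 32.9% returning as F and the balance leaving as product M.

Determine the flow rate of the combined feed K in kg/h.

1614 kg/h

Overall glucose balance (none leaves overhead): glucose in fresh feed = glucose in product, i.e. 1270×0.300 = (1−0.329)·L·0.543.
L = 381/(0.543×0.671) = 1045.7 kg/h.
Recycle F = 0.329×1045.7 = 344.03 kg/h.
Combined feed K = 1270 + 344.03 = 1614 kg/h.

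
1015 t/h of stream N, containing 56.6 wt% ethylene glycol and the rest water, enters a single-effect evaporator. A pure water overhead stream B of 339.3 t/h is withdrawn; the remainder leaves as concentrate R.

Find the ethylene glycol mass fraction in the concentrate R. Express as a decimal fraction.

0.850

ethylene glycol is not removed: 1015×0.566 = 574.49 t/h of ethylene glycol enters R.
Concentrate = 1015 − 339.3 = 675.7 t/h.
Mass fraction = 574.49/675.7 = 0.850.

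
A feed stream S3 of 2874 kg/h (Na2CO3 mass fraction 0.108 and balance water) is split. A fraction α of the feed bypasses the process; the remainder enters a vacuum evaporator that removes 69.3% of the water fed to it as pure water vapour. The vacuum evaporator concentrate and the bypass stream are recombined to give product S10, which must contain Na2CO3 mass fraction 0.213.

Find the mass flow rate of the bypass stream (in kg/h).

All 2874×0.108 = 310.39 kg/h of Na2CO3 reaches S10, so S10 = 310.39/0.213 = 1457.2 kg/h and vapour = 1416.8 kg/h.
The evaporator receives (1−α)·2874 of feed at 0.892 water and removes 0.693 of that water:
0.693×0.892×(1−α)×2874 = 1416.8
(1−α) = 1416.8/1776.6 = 0.7975;  α = 0.2025.
Bypass flow = 0.2025×2874 = 582.09 kg/h.

582.1 kg/h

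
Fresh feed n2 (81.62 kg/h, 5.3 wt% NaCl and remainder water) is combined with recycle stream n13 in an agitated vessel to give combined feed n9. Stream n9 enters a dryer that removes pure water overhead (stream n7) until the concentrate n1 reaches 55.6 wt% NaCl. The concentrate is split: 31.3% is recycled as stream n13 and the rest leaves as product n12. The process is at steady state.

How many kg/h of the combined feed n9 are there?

Overall NaCl balance (none leaves overhead): NaCl in fresh feed = NaCl in product, i.e. 81.62×0.053 = (1−0.313)·n1·0.556.
n1 = 4.3259/(0.556×0.687) = 11.325 kg/h.
Recycle n13 = 0.313×11.325 = 3.5447 kg/h.
Combined feed n9 = 81.62 + 3.5447 = 85.165 kg/h.

85.16 kg/h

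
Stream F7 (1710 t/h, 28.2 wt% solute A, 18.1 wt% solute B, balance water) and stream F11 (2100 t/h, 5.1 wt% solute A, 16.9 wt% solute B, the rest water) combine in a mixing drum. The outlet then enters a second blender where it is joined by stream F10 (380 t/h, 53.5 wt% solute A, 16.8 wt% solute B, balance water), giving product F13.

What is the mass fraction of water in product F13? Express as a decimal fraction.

Overall, product flow = 4190 t/h.
water in = 1710×0.537 + 2100×0.780 + 380×0.297 = 2669.1 t/h.
water fraction in F13 = 0.637.

0.637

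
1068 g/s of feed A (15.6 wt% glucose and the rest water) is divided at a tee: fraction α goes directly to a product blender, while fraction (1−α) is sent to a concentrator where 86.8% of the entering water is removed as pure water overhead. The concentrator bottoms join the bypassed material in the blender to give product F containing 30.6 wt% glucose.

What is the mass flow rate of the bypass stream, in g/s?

353.4 g/s

All 1068×0.156 = 166.61 g/s of glucose reaches F, so F = 166.61/0.306 = 544.47 g/s and vapour = 523.53 g/s.
The evaporator receives (1−α)·1068 of feed at 0.844 water and removes 0.868 of that water:
0.868×0.844×(1−α)×1068 = 523.53
(1−α) = 523.53/782.41 = 0.6691;  α = 0.3309.
Bypass flow = 0.3309×1068 = 353.37 g/s.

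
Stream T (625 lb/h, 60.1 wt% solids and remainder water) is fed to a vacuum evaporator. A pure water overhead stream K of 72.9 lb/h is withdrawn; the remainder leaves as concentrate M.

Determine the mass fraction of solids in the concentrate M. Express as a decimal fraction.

0.680

solids is not removed: 625×0.601 = 375.62 lb/h of solids enters M.
Concentrate = 625 − 72.9 = 552.1 lb/h.
Mass fraction = 375.62/552.1 = 0.680.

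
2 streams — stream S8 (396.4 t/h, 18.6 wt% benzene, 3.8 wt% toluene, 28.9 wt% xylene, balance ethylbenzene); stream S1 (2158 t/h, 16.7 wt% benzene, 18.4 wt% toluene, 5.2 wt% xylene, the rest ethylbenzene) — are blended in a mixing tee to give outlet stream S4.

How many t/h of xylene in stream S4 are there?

xylene out = xylene in = 396.4×0.289 + 2158×0.052 = 226.78 t/h.

226.8 t/h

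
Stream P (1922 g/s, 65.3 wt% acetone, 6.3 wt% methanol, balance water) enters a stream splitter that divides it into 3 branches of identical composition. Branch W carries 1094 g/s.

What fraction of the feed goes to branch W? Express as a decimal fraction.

0.569

Fraction to W = 1094/1922 = 0.5692.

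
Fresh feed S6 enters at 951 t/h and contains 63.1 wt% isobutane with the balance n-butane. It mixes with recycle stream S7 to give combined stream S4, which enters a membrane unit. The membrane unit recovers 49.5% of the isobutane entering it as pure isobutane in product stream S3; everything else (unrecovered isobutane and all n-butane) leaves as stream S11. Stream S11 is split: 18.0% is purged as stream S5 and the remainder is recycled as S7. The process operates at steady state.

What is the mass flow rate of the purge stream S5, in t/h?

444 t/h

n-butane enters only via S6 and leaves only via the purge: 951×0.369 = 0.180×(n-butane in S11), and the membrane unit passes all n-butane, so n-butane in S4 = n-butane in S11 = 1949.5 t/h.
isobutane in S4: m_A = 951×0.631 + (1−0.180)·(1−0.495)·m_A, so m_A = 600.08/0.5859 = 1024.2 t/h.
S11 = (1−0.495)×1024.2 + 1949.5 = 2466.8 t/h.
Purge S5 = 0.180×2466.8 = 444.02 t/h.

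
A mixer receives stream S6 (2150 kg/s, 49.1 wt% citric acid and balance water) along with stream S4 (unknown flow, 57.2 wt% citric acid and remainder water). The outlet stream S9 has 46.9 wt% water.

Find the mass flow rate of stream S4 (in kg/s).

Let S4 be the unknown flow. Total out = 2150 + S4.
water balance: 1094.3 + 0.428·S4 = 0.469·(2150 + S4)
(0.428 − 0.469)·S4 = 0.469×2150 − 1094.3 = -86
S4 = -86 / -0.041 = 2097.6 kg/s

2098 kg/s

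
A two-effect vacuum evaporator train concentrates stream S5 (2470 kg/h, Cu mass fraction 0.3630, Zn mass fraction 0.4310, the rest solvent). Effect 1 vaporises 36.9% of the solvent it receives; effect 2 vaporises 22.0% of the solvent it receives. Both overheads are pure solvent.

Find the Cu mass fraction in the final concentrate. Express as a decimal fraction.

solvent in feed = 2470×0.206 = 508.82 kg/h.
After stage 1: solvent left = (1−0.369)×508.82 = 321.07; stream total = 2282.2 kg/h.
After stage 2: solvent left = (1−0.220)×321.07 = 250.43; final concentrate = 2211.6 kg/h.
Cu fraction = 896.61/2211.6 = 0.4054.

0.4054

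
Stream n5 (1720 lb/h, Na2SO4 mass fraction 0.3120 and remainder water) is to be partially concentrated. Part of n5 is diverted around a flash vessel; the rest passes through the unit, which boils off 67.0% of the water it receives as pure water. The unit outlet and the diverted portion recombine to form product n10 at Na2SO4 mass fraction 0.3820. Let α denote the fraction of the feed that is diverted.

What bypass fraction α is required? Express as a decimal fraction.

0.602

All 1720×0.312 = 536.64 lb/h of Na2SO4 reaches n10, so n10 = 536.64/0.382 = 1404.8 lb/h and vapour = 315.18 lb/h.
The evaporator receives (1−α)·1720 of feed at 0.688 water and removes 0.670 of that water:
0.670×0.688×(1−α)×1720 = 315.18
(1−α) = 315.18/792.85 = 0.3975;  α = 0.6025.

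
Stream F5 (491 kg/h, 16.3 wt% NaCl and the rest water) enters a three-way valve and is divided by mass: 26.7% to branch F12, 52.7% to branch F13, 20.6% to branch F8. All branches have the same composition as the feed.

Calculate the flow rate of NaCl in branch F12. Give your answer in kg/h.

Branch F12 total = 0.267×491 = 131.1 kg/h.
NaCl in F12 = 0.163×131.1 = 21.369 kg/h.

21.37 kg/h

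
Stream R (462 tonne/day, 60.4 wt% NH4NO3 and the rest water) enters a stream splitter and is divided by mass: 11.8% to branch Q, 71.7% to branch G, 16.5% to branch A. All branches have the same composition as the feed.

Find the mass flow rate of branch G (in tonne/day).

Branch G flow = 0.717×462 = 331.25 tonne/day.

331.3 tonne/day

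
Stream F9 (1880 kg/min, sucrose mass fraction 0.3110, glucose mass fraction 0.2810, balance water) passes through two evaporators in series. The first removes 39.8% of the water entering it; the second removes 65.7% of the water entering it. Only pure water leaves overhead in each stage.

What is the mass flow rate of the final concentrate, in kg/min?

1271 kg/min

water in feed = 1880×0.408 = 767.04 kg/min.
After stage 1: water left = (1−0.398)×767.04 = 461.76; stream total = 1574.7 kg/min.
After stage 2: water left = (1−0.657)×461.76 = 158.38; final concentrate = 1271.3 kg/min.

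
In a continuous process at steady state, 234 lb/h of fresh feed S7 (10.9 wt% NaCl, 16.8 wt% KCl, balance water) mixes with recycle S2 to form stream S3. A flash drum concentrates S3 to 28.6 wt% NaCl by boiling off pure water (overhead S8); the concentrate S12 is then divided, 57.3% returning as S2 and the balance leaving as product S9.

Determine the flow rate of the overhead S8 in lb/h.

144.8 lb/h

Overall NaCl balance (none leaves overhead): NaCl in fresh feed = NaCl in product, i.e. 234×0.109 = (1−0.573)·S12·0.286.
S12 = 25.506/(0.286×0.427) = 208.86 lb/h.
Recycle S2 = 0.573×208.86 = 119.67 lb/h.
Combined feed S3 = 234 + 119.67 = 353.67 lb/h.
Overhead S8 = S3 − S12 = 353.67 − 208.86 = 144.82 lb/h.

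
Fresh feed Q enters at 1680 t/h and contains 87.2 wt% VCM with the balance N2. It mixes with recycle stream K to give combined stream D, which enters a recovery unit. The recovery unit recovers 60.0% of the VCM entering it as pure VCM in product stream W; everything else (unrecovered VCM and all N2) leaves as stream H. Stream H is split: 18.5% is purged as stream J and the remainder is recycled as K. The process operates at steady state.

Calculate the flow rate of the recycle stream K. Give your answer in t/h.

1656 t/h

N2 enters only via Q and leaves only via the purge: 1680×0.128 = 0.185×(N2 in H), and the recovery unit passes all N2, so N2 in D = N2 in H = 1162.4 t/h.
VCM in D: m_A = 1680×0.872 + (1−0.185)·(1−0.600)·m_A, so m_A = 1465/0.6740 = 2173.5 t/h.
H = (1−0.600)×2173.5 + 1162.4 = 2031.8 t/h.
Recycle K = (1−0.185)×2031.8 = 1655.9 t/h.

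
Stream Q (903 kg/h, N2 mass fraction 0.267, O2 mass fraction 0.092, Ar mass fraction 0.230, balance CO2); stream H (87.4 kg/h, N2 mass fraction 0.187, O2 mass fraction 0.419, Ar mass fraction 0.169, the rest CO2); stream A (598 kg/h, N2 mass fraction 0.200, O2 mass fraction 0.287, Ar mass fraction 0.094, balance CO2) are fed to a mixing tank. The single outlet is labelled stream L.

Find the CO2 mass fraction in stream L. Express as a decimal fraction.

Total flow out = 903 + 87.4 + 598 = 1588.4 kg/h.
CO2 in = 903×0.411 + 87.4×0.225 + 598×0.419 = 641.36 kg/h.
CO2 mass fraction in L = 641.36/1588.4 = 0.404.

0.404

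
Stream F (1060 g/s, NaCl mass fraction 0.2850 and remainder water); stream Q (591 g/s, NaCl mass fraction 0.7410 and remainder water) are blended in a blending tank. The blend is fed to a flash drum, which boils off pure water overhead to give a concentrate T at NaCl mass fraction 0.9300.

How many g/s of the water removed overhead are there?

NaCl entering = 1060×0.285 + 591×0.741 = 740.03 g/s.
All NaCl reports to T, so T = 740.03/0.930 = 795.73 g/s.
Total feed = 1651 g/s; overhead = 1651 − 795.73 = 855.27 g/s.

855.3 g/s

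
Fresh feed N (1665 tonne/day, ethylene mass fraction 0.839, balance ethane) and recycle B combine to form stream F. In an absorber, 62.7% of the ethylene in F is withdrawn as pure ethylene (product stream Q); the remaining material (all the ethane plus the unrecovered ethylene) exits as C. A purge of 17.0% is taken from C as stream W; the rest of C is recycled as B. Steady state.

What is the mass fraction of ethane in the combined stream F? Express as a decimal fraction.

ethane enters only via N and leaves only via the purge: 1665×0.161 = 0.170×(ethane in C), and the absorber passes all ethane, so ethane in F = ethane in C = 1576.9 tonne/day.
ethylene in F: m_A = 1665×0.839 + (1−0.170)·(1−0.627)·m_A, so m_A = 1396.9/0.6904 = 2023.3 tonne/day.
F = 2023.3 + 1576.9 = 3600.2 tonne/day.
ethane fraction in F = 1576.9/3600.2 = 0.438.

0.438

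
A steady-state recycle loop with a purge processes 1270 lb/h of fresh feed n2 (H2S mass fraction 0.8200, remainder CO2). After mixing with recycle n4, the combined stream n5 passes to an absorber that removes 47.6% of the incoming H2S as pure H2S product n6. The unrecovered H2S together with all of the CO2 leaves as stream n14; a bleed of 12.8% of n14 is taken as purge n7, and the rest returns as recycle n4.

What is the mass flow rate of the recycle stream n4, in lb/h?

CO2 enters only via n2 and leaves only via the purge: 1270×0.180 = 0.128×(CO2 in n14), and the absorber passes all CO2, so CO2 in n5 = CO2 in n14 = 1785.9 lb/h.
H2S in n5: m_A = 1270×0.820 + (1−0.128)·(1−0.476)·m_A, so m_A = 1041.4/0.5431 = 1917.6 lb/h.
n14 = (1−0.476)×1917.6 + 1785.9 = 2790.8 lb/h.
Recycle n4 = (1−0.128)×2790.8 = 2433.5 lb/h.

2434 lb/h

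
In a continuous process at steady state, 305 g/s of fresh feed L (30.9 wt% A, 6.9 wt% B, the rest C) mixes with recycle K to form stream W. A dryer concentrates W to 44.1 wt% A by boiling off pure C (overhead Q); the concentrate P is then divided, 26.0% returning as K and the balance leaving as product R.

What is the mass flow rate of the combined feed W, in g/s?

Overall A balance (none leaves overhead): A in fresh feed = A in product, i.e. 305×0.309 = (1−0.260)·P·0.441.
P = 94.245/(0.441×0.740) = 288.79 g/s.
Recycle K = 0.260×288.79 = 75.086 g/s.
Combined feed W = 305 + 75.086 = 380.09 g/s.

380.1 g/s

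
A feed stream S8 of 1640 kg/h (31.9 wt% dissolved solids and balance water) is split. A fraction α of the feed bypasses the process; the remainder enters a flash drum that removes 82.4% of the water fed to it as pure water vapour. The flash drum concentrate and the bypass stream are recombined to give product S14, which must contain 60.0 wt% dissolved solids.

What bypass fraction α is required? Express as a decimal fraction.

0.165

All 1640×0.319 = 523.16 kg/h of dissolved solids reaches S14, so S14 = 523.16/0.600 = 871.93 kg/h and vapour = 768.07 kg/h.
The evaporator receives (1−α)·1640 of feed at 0.681 water and removes 0.824 of that water:
0.824×0.681×(1−α)×1640 = 768.07
(1−α) = 768.07/920.28 = 0.8346;  α = 0.1654.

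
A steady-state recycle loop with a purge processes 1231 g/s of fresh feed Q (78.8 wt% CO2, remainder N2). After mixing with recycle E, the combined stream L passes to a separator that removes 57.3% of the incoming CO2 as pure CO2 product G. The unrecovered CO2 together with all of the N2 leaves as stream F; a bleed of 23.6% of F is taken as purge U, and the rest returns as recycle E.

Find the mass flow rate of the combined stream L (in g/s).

N2 enters only via Q and leaves only via the purge: 1231×0.212 = 0.236×(N2 in F), and the separator passes all N2, so N2 in L = N2 in F = 1105.8 g/s.
CO2 in L: m_A = 1231×0.788 + (1−0.236)·(1−0.573)·m_A, so m_A = 970.03/0.6738 = 1439.7 g/s.
L = 1439.7 + 1105.8 = 2545.5 g/s.

2546 g/s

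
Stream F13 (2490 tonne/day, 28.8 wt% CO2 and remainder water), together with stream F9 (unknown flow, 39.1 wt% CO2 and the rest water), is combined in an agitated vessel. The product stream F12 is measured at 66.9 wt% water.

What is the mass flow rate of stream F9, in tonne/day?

1784 tonne/day

Let F9 be the unknown flow. Total out = 2490 + F9.
water balance: 1772.9 + 0.609·F9 = 0.669·(2490 + F9)
(0.609 − 0.669)·F9 = 0.669×2490 − 1772.9 = -107.07
F9 = -107.07 / -0.060 = 1784.5 tonne/day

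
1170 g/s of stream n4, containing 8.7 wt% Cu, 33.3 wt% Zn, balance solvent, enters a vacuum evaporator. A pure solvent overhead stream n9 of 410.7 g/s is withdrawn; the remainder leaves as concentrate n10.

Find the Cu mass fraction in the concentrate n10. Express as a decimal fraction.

Cu is not removed: 1170×0.087 = 101.79 g/s of Cu enters n10.
Concentrate = 1170 − 410.7 = 759.3 g/s.
Mass fraction = 101.79/759.3 = 0.134.

0.134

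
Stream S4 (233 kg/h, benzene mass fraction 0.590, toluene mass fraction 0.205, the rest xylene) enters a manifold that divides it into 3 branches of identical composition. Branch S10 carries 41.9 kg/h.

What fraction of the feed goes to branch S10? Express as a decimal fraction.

0.180

Fraction to S10 = 41.9/233 = 0.1798.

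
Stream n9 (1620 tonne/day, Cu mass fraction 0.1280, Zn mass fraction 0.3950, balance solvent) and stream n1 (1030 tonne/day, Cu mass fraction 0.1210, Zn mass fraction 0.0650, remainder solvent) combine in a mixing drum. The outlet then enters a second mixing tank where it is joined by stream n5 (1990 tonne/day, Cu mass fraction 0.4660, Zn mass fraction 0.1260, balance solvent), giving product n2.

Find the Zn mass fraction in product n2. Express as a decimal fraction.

0.2064

Overall, product flow = 4640 tonne/day.
Zn in = 1620×0.395 + 1030×0.065 + 1990×0.126 = 957.59 tonne/day.
Zn fraction in n2 = 0.2064.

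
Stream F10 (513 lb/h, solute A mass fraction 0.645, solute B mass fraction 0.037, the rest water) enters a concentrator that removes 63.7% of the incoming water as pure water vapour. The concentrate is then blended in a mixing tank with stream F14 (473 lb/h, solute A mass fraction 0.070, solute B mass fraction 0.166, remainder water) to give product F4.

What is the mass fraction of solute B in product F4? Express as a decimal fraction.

0.111

Vapour removed = 0.637×0.318×513 = 103.92 lb/h; concentrate = 409.08 lb/h.
solute B reaching the mixer = 18.981 (from concentrate) + 473×0.166 = 97.499 lb/h.
Product flow = 409.08 + 473 = 882.08 lb/h; solute B fraction = 0.111.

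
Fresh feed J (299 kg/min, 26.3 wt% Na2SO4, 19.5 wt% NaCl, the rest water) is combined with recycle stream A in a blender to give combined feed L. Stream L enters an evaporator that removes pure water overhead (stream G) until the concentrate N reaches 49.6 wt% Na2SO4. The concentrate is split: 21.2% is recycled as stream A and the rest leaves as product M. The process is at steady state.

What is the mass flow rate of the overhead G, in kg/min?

Overall Na2SO4 balance (none leaves overhead): Na2SO4 in fresh feed = Na2SO4 in product, i.e. 299×0.263 = (1−0.212)·N·0.496.
N = 78.637/(0.496×0.788) = 201.2 kg/min.
Recycle A = 0.212×201.2 = 42.654 kg/min.
Combined feed L = 299 + 42.654 = 341.65 kg/min.
Overhead G = L − N = 341.65 − 201.2 = 140.46 kg/min.

140.5 kg/min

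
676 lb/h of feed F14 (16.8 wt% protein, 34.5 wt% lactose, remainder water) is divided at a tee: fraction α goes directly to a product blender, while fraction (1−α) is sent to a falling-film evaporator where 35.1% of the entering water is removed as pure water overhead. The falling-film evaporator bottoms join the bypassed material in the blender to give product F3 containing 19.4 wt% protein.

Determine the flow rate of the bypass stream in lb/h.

146 lb/h

All 676×0.168 = 113.57 lb/h of protein reaches F3, so F3 = 113.57/0.194 = 585.4 lb/h and vapour = 90.598 lb/h.
The evaporator receives (1−α)·676 of feed at 0.487 water and removes 0.351 of that water:
0.351×0.487×(1−α)×676 = 90.598
(1−α) = 90.598/115.55 = 0.7840;  α = 0.2160.
Bypass flow = 0.2160×676 = 145.99 lb/h.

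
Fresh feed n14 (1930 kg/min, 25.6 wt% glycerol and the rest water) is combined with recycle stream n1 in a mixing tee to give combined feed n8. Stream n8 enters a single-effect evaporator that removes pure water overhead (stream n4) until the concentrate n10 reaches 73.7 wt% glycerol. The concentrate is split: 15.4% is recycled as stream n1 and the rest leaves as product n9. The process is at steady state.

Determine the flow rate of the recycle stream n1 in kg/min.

122 kg/min

Overall glycerol balance (none leaves overhead): glycerol in fresh feed = glycerol in product, i.e. 1930×0.256 = (1−0.154)·n10·0.737.
n10 = 494.08/(0.737×0.846) = 792.43 kg/min.
Recycle n1 = 0.154×792.43 = 122.03 kg/min.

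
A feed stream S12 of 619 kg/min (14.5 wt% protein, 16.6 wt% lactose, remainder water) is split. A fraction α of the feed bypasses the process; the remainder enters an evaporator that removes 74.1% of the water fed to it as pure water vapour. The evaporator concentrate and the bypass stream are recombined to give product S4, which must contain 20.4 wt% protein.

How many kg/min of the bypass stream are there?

268.3 kg/min

All 619×0.145 = 89.755 kg/min of protein reaches S4, so S4 = 89.755/0.204 = 439.98 kg/min and vapour = 179.02 kg/min.
The evaporator receives (1−α)·619 of feed at 0.689 water and removes 0.741 of that water:
0.741×0.689×(1−α)×619 = 179.02
(1−α) = 179.02/316.03 = 0.5665;  α = 0.4335.
Bypass flow = 0.4335×619 = 268.35 kg/min.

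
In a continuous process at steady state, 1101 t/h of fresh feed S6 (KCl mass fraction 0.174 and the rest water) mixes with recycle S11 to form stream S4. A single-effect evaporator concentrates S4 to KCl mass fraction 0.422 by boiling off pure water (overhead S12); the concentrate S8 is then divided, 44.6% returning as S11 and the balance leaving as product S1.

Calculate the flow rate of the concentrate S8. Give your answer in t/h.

Overall KCl balance (none leaves overhead): KCl in fresh feed = KCl in product, i.e. 1101×0.174 = (1−0.446)·S8·0.422.
S8 = 191.57/(0.422×0.554) = 819.43 t/h.

819.4 t/h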